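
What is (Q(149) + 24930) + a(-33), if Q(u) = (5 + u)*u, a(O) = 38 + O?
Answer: 47881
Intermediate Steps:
Q(u) = u*(5 + u)
(Q(149) + 24930) + a(-33) = (149*(5 + 149) + 24930) + (38 - 33) = (149*154 + 24930) + 5 = (22946 + 24930) + 5 = 47876 + 5 = 47881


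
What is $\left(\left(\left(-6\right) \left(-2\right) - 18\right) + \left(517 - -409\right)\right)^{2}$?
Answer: $846400$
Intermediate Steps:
$\left(\left(\left(-6\right) \left(-2\right) - 18\right) + \left(517 - -409\right)\right)^{2} = \left(\left(12 - 18\right) + \left(517 + 409\right)\right)^{2} = \left(-6 + 926\right)^{2} = 920^{2} = 846400$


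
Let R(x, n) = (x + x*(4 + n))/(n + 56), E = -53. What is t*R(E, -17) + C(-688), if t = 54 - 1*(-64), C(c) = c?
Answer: 16072/13 ≈ 1236.3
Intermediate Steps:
t = 118 (t = 54 + 64 = 118)
R(x, n) = (x + x*(4 + n))/(56 + n)
t*R(E, -17) + C(-688) = 118*(-53*(5 - 17)/(56 - 17)) - 688 = 118*(-53*(-12)/39) - 688 = 118*(-53*1/39*(-12)) - 688 = 118*(212/13) - 688 = 25016/13 - 688 = 16072/13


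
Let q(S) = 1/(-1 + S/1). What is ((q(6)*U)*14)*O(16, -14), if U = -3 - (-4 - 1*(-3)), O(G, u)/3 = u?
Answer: 1176/5 ≈ 235.20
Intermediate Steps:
O(G, u) = 3*u
q(S) = 1/(-1 + S) (q(S) = 1/(-1 + S*1) = 1/(-1 + S))
U = -2 (U = -3 - (-4 + 3) = -3 - 1*(-1) = -3 + 1 = -2)
((q(6)*U)*14)*O(16, -14) = ((-2/(-1 + 6))*14)*(3*(-14)) = ((-2/5)*14)*(-42) = (((⅕)*(-2))*14)*(-42) = -⅖*14*(-42) = -28/5*(-42) = 1176/5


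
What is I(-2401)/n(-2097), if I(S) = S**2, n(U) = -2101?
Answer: -5764801/2101 ≈ -2743.8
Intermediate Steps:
I(-2401)/n(-2097) = (-2401)**2/(-2101) = 5764801*(-1/2101) = -5764801/2101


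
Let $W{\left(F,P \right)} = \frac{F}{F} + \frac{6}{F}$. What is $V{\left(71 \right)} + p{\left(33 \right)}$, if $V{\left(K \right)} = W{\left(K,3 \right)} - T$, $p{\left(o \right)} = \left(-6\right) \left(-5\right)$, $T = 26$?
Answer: $\frac{361}{71} \approx 5.0845$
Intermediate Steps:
$W{\left(F,P \right)} = 1 + \frac{6}{F}$
$p{\left(o \right)} = 30$
$V{\left(K \right)} = -26 + \frac{6 + K}{K}$ ($V{\left(K \right)} = \frac{6 + K}{K} - 26 = -26 + \frac{6 + K}{K}$)
$V{\left(71 \right)} + p{\left(33 \right)} = \left(-25 + \frac{6}{71}\right) + 30 = - \frac{1769}{71} + 30 = \frac{361}{71}$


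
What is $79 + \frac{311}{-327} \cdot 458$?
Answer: $- \frac{116605}{327} \approx -356.59$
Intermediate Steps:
$79 + \frac{311}{-327} \cdot 458 = 79 + 311 \left(- \frac{1}{327}\right) 458 = 79 - \frac{142438}{327} = - \frac{116605}{327}$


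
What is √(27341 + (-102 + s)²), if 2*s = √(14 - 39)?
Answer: √(150955 - 2040*I)/2 ≈ 194.27 - 1.3126*I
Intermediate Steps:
s = 5*I/2 (s = √(14 - 39)/2 = √(-25)/2 = (5*I)/2 = 5*I/2 ≈ 2.5*I)
√(27341 + (-102 + s)²) = √(27341 + (-102 + 5*I/2)²)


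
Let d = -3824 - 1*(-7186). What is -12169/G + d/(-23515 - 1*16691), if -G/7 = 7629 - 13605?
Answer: -104984333/280316232 ≈ -0.37452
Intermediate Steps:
d = 3362 (d = -3824 + 7186 = 3362)
G = 41832 (G = -7*(7629 - 13605) = -7*(-5976) = 41832)
-12169/G + d/(-23515 - 1*16691) = -12169/41832 + 3362/(-23515 - 1*16691) = -12169*1/41832 + 3362/(-23515 - 16691) = -12169/41832 + 3362/(-40206) = -12169/41832 + 3362*(-1/40206) = -12169/41832 - 1681/20103 = -104984333/280316232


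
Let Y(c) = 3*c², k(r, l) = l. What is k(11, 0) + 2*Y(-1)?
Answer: 6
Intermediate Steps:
k(11, 0) + 2*Y(-1) = 0 + 2*(3*(-1)²) = 0 + 2*(3*1) = 0 + 2*3 = 0 + 6 = 6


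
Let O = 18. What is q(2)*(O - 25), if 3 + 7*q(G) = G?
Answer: 1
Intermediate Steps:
q(G) = -3/7 + G/7
q(2)*(O - 25) = (-3/7 + (1/7)*2)*(18 - 25) = (-3/7 + 2/7)*(-7) = -1/7*(-7) = 1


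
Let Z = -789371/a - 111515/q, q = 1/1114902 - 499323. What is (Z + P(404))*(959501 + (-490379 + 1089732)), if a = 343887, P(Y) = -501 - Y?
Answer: -18046376677546072679822856/12762706002053201 ≈ -1.4140e+9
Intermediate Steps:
q = -556696211345/1114902 (q = 1/1114902 - 499323 = -556696211345/1114902 ≈ -4.9932e+5)
Z = -79336992027360377/38288118006159603 (Z = -789371/343887 - 111515/(-556696211345/1114902) = -789371*1/343887 - 111515*(-1114902/556696211345) = -789371/343887 + 24865659306/111339242269 = -79336992027360377/38288118006159603 ≈ -2.0721)
(Z + P(404))*(959501 + (-490379 + 1089732)) = (-79336992027360377/38288118006159603 + (-501 - 1*404))*(959501 + (-490379 + 1089732)) = (-79336992027360377/38288118006159603 + (-501 - 404))*(959501 + 599353) = (-79336992027360377/38288118006159603 - 905)*1558854 = -34730083787601801092/38288118006159603*1558854 = -18046376677546072679822856/12762706002053201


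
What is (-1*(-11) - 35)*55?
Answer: -1320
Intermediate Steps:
(-1*(-11) - 35)*55 = (11 - 35)*55 = -24*55 = -1320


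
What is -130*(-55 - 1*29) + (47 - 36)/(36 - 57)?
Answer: 229309/21 ≈ 10919.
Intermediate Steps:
-130*(-55 - 1*29) + (47 - 36)/(36 - 57) = -130*(-55 - 29) + 11/(-21) = -130*(-84) + 11*(-1/21) = 10920 - 11/21 = 229309/21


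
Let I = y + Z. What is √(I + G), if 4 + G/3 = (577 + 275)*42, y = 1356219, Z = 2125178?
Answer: √3588737 ≈ 1894.4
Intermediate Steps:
G = 107340 (G = -12 + 3*((577 + 275)*42) = -12 + 3*(852*42) = -12 + 3*35784 = -12 + 107352 = 107340)
I = 3481397 (I = 1356219 + 2125178 = 3481397)
√(I + G) = √(3481397 + 107340) = √3588737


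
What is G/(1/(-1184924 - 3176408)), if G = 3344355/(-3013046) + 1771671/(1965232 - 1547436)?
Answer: -2148429257200904619/157354820827 ≈ -1.3653e+7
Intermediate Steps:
G = 1970434039143/629419283308 (G = 3344355*(-1/3013046) + 1771671/417796 = -3344355/3013046 + 1771671*(1/417796) = -3344355/3013046 + 1771671/417796 = 1970434039143/629419283308 ≈ 3.1306)
G/(1/(-1184924 - 3176408)) = 1970434039143/(629419283308*(1/(-1184924 - 3176408))) = 1970434039143/(629419283308*(1/(-4361332))) = 1970434039143/(629419283308*(-1/4361332)) = (1970434039143/629419283308)*(-4361332) = -2148429257200904619/157354820827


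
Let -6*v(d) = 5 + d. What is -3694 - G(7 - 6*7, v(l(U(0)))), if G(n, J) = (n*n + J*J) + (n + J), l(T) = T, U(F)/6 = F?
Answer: -175819/36 ≈ -4883.9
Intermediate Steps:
U(F) = 6*F
v(d) = -⅚ - d/6 (v(d) = -(5 + d)/6 = -⅚ - d/6)
G(n, J) = J + n + J² + n² (G(n, J) = (n² + J²) + (J + n) = (J² + n²) + (J + n) = J + n + J² + n²)
-3694 - G(7 - 6*7, v(l(U(0)))) = -3694 - ((-⅚ - 0) + (7 - 6*7) + (-⅚ - 0)² + (7 - 6*7)²) = -3694 - ((-⅚ - ⅙*0) + (7 - 42) + (-⅚ - ⅙*0)² + (7 - 42)²) = -3694 - ((-⅚ + 0) - 35 + (-⅚ + 0)² + (-35)²) = -3694 - (-⅚ - 35 + (-⅚)² + 1225) = -3694 - (-⅚ - 35 + 25/36 + 1225) = -3694 - 1*42835/36 = -3694 - 42835/36 = -175819/36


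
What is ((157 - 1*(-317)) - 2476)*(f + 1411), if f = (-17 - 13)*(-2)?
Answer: -2944942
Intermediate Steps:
f = 60 (f = -30*(-2) = 60)
((157 - 1*(-317)) - 2476)*(f + 1411) = ((157 - 1*(-317)) - 2476)*(60 + 1411) = ((157 + 317) - 2476)*1471 = (474 - 2476)*1471 = -2002*1471 = -2944942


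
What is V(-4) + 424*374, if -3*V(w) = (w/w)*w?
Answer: 475732/3 ≈ 1.5858e+5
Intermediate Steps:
V(w) = -w/3 (V(w) = -w/w*w/3 = -w/3)
V(-4) + 424*374 = -⅓*(-4) + 424*374 = 4/3 + 158576 = 475732/3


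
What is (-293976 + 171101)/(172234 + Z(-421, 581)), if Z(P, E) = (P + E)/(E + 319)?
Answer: -5529375/7750538 ≈ -0.71342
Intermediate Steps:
Z(P, E) = (E + P)/(319 + E)
(-293976 + 171101)/(172234 + Z(-421, 581)) = (-293976 + 171101)/(172234 + (581 - 421)/(319 + 581)) = -122875/(172234 + 160/900) = -122875/(172234 + (1/900)*160) = -122875/(172234 + 8/45) = -122875/7750538/45 = -122875*45/7750538 = -5529375/7750538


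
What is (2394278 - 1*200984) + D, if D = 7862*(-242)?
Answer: 290690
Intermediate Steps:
D = -1902604
(2394278 - 1*200984) + D = (2394278 - 1*200984) - 1902604 = (2394278 - 200984) - 1902604 = 2193294 - 1902604 = 290690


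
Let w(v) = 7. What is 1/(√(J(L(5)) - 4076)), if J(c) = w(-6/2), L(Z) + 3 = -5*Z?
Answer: -I*√4069/4069 ≈ -0.015677*I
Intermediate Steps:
L(Z) = -3 - 5*Z
J(c) = 7
1/(√(J(L(5)) - 4076)) = 1/(√(7 - 4076)) = 1/(√(-4069)) = 1/(I*√4069) = -I*√4069/4069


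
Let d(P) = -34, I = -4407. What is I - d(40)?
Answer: -4373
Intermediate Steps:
I - d(40) = -4407 - 1*(-34) = -4407 + 34 = -4373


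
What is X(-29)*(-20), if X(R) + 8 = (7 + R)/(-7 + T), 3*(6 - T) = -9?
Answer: 380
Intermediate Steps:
T = 9 (T = 6 - ⅓*(-9) = 6 + 3 = 9)
X(R) = -9/2 + R/2 (X(R) = -8 + (7 + R)/(-7 + 9) = -8 + (7 + R)/2 = -8 + (7 + R)*(½) = -8 + (7/2 + R/2) = -9/2 + R/2)
X(-29)*(-20) = (-9/2 + (½)*(-29))*(-20) = (-9/2 - 29/2)*(-20) = -19*(-20) = 380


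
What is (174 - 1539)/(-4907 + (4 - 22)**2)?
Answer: 1365/4583 ≈ 0.29784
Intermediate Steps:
(174 - 1539)/(-4907 + (4 - 22)**2) = -1365/(-4907 + (-18)**2) = -1365/(-4907 + 324) = -1365/(-4583) = -1365*(-1/4583) = 1365/4583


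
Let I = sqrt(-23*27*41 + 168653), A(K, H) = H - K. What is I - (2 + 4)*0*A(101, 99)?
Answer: 2*sqrt(35798) ≈ 378.41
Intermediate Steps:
I = 2*sqrt(35798) (I = sqrt(-621*41 + 168653) = sqrt(-25461 + 168653) = sqrt(143192) = 2*sqrt(35798) ≈ 378.41)
I - (2 + 4)*0*A(101, 99) = 2*sqrt(35798) - (2 + 4)*0*(99 - 1*101) = 2*sqrt(35798) - 6*0*(99 - 101) = 2*sqrt(35798) - 0*(-2) = 2*sqrt(35798) - 1*0 = 2*sqrt(35798) + 0 = 2*sqrt(35798)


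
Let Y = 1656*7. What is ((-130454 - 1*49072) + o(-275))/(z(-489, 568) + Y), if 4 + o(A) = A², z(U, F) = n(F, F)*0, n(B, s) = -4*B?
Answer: -11545/1288 ≈ -8.9635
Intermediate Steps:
z(U, F) = 0 (z(U, F) = -4*F*0 = 0)
o(A) = -4 + A²
Y = 11592
((-130454 - 1*49072) + o(-275))/(z(-489, 568) + Y) = ((-130454 - 1*49072) + (-4 + (-275)²))/(0 + 11592) = ((-130454 - 49072) + (-4 + 75625))/11592 = (-179526 + 75621)*(1/11592) = -103905*1/11592 = -11545/1288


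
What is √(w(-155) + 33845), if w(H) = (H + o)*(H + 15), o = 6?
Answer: √54705 ≈ 233.89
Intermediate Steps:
w(H) = (6 + H)*(15 + H) (w(H) = (H + 6)*(H + 15) = (6 + H)*(15 + H))
√(w(-155) + 33845) = √((90 + (-155)² + 21*(-155)) + 33845) = √((90 + 24025 - 3255) + 33845) = √(20860 + 33845) = √54705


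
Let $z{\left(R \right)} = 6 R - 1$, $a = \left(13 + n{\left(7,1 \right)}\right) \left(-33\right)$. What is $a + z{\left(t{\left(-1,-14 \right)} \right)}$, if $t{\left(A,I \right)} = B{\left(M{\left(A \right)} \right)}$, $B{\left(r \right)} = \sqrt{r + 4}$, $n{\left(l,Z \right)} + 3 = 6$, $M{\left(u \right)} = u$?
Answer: $-529 + 6 \sqrt{3} \approx -518.61$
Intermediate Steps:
$n{\left(l,Z \right)} = 3$ ($n{\left(l,Z \right)} = -3 + 6 = 3$)
$B{\left(r \right)} = \sqrt{4 + r}$
$t{\left(A,I \right)} = \sqrt{4 + A}$
$a = -528$ ($a = \left(13 + 3\right) \left(-33\right) = 16 \left(-33\right) = -528$)
$z{\left(R \right)} = -1 + 6 R$
$a + z{\left(t{\left(-1,-14 \right)} \right)} = -528 - \left(1 - 6 \sqrt{4 - 1}\right) = -528 - \left(1 - 6 \sqrt{3}\right) = -529 + 6 \sqrt{3}$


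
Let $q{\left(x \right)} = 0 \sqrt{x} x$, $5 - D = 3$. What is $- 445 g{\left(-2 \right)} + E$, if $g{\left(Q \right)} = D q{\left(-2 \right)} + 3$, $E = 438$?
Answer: $-897$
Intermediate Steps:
$D = 2$ ($D = 5 - 3 = 2$)
$q{\left(x \right)} = 0$ ($q{\left(x \right)} = 0 x = 0$)
$g{\left(Q \right)} = 3$ ($g{\left(Q \right)} = 2 \cdot 0 + 3 = 0 + 3 = 3$)
$- 445 g{\left(-2 \right)} + E = \left(-445\right) 3 + 438 = -1335 + 438 = -897$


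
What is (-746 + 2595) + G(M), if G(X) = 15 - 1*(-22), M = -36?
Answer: 1886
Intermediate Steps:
G(X) = 37 (G(X) = 15 + 22 = 37)
(-746 + 2595) + G(M) = (-746 + 2595) + 37 = 1849 + 37 = 1886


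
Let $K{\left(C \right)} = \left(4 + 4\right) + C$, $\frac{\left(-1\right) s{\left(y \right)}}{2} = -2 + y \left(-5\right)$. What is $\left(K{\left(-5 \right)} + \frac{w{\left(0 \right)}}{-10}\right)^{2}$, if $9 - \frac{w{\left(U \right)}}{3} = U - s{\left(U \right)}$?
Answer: $\frac{81}{100} \approx 0.81$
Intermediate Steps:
$s{\left(y \right)} = 4 + 10 y$ ($s{\left(y \right)} = - 2 \left(-2 + y \left(-5\right)\right) = - 2 \left(-2 - 5 y\right) = 4 + 10 y$)
$K{\left(C \right)} = 8 + C$
$w{\left(U \right)} = 39 + 27 U$ ($w{\left(U \right)} = 27 - 3 \left(U - \left(4 + 10 U\right)\right) = 27 - 3 \left(-4 - 9 U\right) = 27 + \left(12 + 27 U\right) = 39 + 27 U$)
$\left(K{\left(-5 \right)} + \frac{w{\left(0 \right)}}{-10}\right)^{2} = \left(\left(8 - 5\right) + \frac{39 + 27 \cdot 0}{-10}\right)^{2} = \left(3 - \frac{39 + 0}{10}\right)^{2} = \left(3 - \frac{39}{10}\right)^{2} = \left(- \frac{9}{10}\right)^{2} = \frac{81}{100}$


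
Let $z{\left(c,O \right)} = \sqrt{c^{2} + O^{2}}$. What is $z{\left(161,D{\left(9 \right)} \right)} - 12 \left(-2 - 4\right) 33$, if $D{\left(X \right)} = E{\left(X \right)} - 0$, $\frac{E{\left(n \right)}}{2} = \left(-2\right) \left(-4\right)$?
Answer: $2376 + \sqrt{26177} \approx 2537.8$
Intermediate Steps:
$E{\left(n \right)} = 16$ ($E{\left(n \right)} = 2 \left(\left(-2\right) \left(-4\right)\right) = 2 \cdot 8 = 16$)
$D{\left(X \right)} = 16$ ($D{\left(X \right)} = 16 - 0 = 16 + 0 = 16$)
$z{\left(c,O \right)} = \sqrt{O^{2} + c^{2}}$
$z{\left(161,D{\left(9 \right)} \right)} - 12 \left(-2 - 4\right) 33 = \sqrt{16^{2} + 161^{2}} - 12 \left(-2 - 4\right) 33 = \sqrt{256 + 25921} - 12 \left(-2 - 4\right) 33 = \sqrt{26177} - 12 \left(-6\right) 33 = \sqrt{26177} - \left(-72\right) 33 = \sqrt{26177} - -2376 = \sqrt{26177} + 2376 = 2376 + \sqrt{26177}$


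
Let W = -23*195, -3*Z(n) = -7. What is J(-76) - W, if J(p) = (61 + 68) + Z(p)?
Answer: 13849/3 ≈ 4616.3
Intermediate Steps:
Z(n) = 7/3 (Z(n) = -1/3*(-7) = 7/3)
J(p) = 394/3 (J(p) = (61 + 68) + 7/3 = 129 + 7/3 = 394/3)
W = -4485
J(-76) - W = 394/3 - 1*(-4485) = 394/3 + 4485 = 13849/3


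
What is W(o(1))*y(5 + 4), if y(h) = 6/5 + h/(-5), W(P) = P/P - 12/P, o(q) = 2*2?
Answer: 6/5 ≈ 1.2000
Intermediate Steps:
o(q) = 4
W(P) = 1 - 12/P
y(h) = 6/5 - h/5 (y(h) = 6*(⅕) + h*(-⅕) = 6/5 - h/5)
W(o(1))*y(5 + 4) = ((-12 + 4)/4)*(6/5 - (5 + 4)/5) = ((¼)*(-8))*(6/5 - ⅕*9) = -2*(6/5 - 9/5) = -2*(-⅗) = 6/5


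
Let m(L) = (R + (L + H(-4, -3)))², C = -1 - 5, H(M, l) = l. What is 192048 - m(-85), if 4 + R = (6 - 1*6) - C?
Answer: 184652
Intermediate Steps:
C = -6
R = 2 (R = -4 + ((6 - 1*6) - 1*(-6)) = -4 + ((6 - 6) + 6) = -4 + (0 + 6) = -4 + 6 = 2)
m(L) = (-1 + L)² (m(L) = (2 + (L - 3))² = (2 + (-3 + L))² = (-1 + L)²)
192048 - m(-85) = 192048 - (-1 - 85)² = 192048 - 1*(-86)² = 192048 - 1*7396 = 192048 - 7396 = 184652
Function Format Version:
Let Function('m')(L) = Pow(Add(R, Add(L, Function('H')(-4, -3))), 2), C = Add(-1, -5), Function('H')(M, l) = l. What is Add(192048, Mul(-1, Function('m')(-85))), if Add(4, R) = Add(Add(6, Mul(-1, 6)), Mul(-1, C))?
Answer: 184652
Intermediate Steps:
C = -6
R = 2 (R = Add(-4, Add(Add(6, Mul(-1, 6)), Mul(-1, -6))) = Add(-4, Add(Add(6, -6), 6)) = Add(-4, Add(0, 6)) = Add(-4, 6) = 2)
Function('m')(L) = Pow(Add(-1, L), 2) (Function('m')(L) = Pow(Add(2, Add(L, -3)), 2) = Pow(Add(2, Add(-3, L)), 2) = Pow(Add(-1, L), 2))
Add(192048, Mul(-1, Function('m')(-85))) = Add(192048, Mul(-1, Pow(Add(-1, -85), 2))) = Add(192048, Mul(-1, Pow(-86, 2))) = Add(192048, Mul(-1, 7396)) = Add(192048, -7396) = 184652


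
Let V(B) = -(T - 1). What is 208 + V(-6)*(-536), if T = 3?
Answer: 1280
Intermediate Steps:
V(B) = -2 (V(B) = -(3 - 1) = -1*2 = -2)
208 + V(-6)*(-536) = 208 - 2*(-536) = 208 + 1072 = 1280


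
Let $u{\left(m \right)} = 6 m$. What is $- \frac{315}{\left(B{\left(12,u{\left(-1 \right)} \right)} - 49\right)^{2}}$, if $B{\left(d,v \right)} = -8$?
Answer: $- \frac{35}{361} \approx -0.096953$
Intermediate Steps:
$- \frac{315}{\left(B{\left(12,u{\left(-1 \right)} \right)} - 49\right)^{2}} = - \frac{315}{\left(-8 - 49\right)^{2}} = - \frac{315}{\left(-57\right)^{2}} = - \frac{315}{3249} = \left(-315\right) \frac{1}{3249} = - \frac{35}{361}$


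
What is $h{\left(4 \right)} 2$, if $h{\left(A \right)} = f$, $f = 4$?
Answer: $8$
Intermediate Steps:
$h{\left(A \right)} = 4$
$h{\left(4 \right)} 2 = 4 \cdot 2 = 8$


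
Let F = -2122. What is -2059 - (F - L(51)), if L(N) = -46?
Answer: 17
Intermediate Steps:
-2059 - (F - L(51)) = -2059 - (-2122 - 1*(-46)) = -2059 - (-2122 + 46) = -2059 - 1*(-2076) = -2059 + 2076 = 17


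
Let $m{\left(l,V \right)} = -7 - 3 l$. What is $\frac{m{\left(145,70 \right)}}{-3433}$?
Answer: $\frac{442}{3433} \approx 0.12875$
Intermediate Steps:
$\frac{m{\left(145,70 \right)}}{-3433} = \frac{-7 - 435}{-3433} = \left(-7 - 435\right) \left(- \frac{1}{3433}\right) = \left(-442\right) \left(- \frac{1}{3433}\right) = \frac{442}{3433}$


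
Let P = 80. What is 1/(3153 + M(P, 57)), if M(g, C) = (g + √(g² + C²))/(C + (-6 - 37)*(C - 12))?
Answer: 3706705004/11687082974289 + 626*√9649/11687082974289 ≈ 0.00031717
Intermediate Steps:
M(g, C) = (g + √(C² + g²))/(516 - 42*C) (M(g, C) = (g + √(C² + g²))/(C - 43*(-12 + C)) = (g + √(C² + g²))/(C + (516 - 43*C)) = (g + √(C² + g²))/(516 - 42*C))
1/(3153 + M(P, 57)) = 1/(3153 + (-1*80 - √(57² + 80²))/(6*(-86 + 7*57))) = 1/(3153 + (-80 - √(3249 + 6400))/(6*(-86 + 399))) = 1/(3153 + (⅙)*(-80 - √9649)/313) = 1/(3153 + (⅙)*(1/313)*(-80 - √9649)) = 1/(3153 + (-40/939 - √9649/1878)) = 1/(2960627/939 - √9649/1878)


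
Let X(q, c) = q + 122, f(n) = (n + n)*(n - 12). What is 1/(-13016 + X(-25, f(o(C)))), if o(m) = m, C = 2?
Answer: -1/12919 ≈ -7.7405e-5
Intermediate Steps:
f(n) = 2*n*(-12 + n) (f(n) = (2*n)*(-12 + n) = 2*n*(-12 + n))
X(q, c) = 122 + q
1/(-13016 + X(-25, f(o(C)))) = 1/(-13016 + (122 - 25)) = 1/(-13016 + 97) = 1/(-12919) = -1/12919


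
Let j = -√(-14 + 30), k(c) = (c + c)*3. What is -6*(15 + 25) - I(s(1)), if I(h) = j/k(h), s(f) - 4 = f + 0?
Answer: -3598/15 ≈ -239.87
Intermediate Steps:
s(f) = 4 + f (s(f) = 4 + (f + 0) = 4 + f)
k(c) = 6*c (k(c) = (2*c)*3 = 6*c)
j = -4 (j = -√16 = -1*4 = -4)
I(h) = -2/(3*h) (I(h) = -4*1/(6*h) = -2/(3*h))
-6*(15 + 25) - I(s(1)) = -6*(15 + 25) - (-2)/(3*(4 + 1)) = -6*40 - (-2)/(3*5) = -240 - (-2)/(3*5) = -240 - 1*(-2/15) = -240 + 2/15 = -3598/15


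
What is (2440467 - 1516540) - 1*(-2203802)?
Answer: 3127729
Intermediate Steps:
(2440467 - 1516540) - 1*(-2203802) = 923927 + 2203802 = 3127729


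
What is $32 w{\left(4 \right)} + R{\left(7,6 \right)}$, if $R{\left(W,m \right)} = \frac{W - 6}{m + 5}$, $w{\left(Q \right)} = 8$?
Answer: $\frac{2817}{11} \approx 256.09$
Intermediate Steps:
$R{\left(W,m \right)} = \frac{-6 + W}{5 + m}$
$32 w{\left(4 \right)} + R{\left(7,6 \right)} = 32 \cdot 8 + \frac{-6 + 7}{5 + 6} = 256 + \frac{1}{11} \cdot 1 = 256 + \frac{1}{11} = \frac{2817}{11}$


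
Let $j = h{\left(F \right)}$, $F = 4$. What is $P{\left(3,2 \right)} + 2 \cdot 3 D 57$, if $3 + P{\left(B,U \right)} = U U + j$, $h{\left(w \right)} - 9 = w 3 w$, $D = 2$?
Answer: $742$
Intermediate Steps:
$h{\left(w \right)} = 9 + 3 w^{2}$ ($h{\left(w \right)} = 9 + w 3 w = 9 + 3 w w = 9 + 3 w^{2}$)
$j = 57$ ($j = 9 + 3 \cdot 4^{2} = 9 + 3 \cdot 16 = 9 + 48 = 57$)
$P{\left(B,U \right)} = 54 + U^{2}$ ($P{\left(B,U \right)} = -3 + \left(U U + 57\right) = -3 + \left(U^{2} + 57\right) = -3 + \left(57 + U^{2}\right) = 54 + U^{2}$)
$P{\left(3,2 \right)} + 2 \cdot 3 D 57 = \left(54 + 2^{2}\right) + 2 \cdot 3 \cdot 2 \cdot 57 = \left(54 + 4\right) + 6 \cdot 2 \cdot 57 = 58 + 12 \cdot 57 = 58 + 684 = 742$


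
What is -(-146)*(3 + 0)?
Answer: 438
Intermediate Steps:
-(-146)*(3 + 0) = -(-146)*3 = -146*(-3) = 438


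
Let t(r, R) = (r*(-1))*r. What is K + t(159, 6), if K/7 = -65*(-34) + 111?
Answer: -9034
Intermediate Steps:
K = 16247 (K = 7*(-65*(-34) + 111) = 7*(2210 + 111) = 7*2321 = 16247)
t(r, R) = -r² (t(r, R) = (-r)*r = -r²)
K + t(159, 6) = 16247 - 1*159² = 16247 - 1*25281 = 16247 - 25281 = -9034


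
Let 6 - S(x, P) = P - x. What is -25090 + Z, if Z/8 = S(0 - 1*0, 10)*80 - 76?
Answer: -28258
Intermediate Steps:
S(x, P) = 6 + x - P (S(x, P) = 6 - (P - x) = 6 + (x - P) = 6 + x - P)
Z = -3168 (Z = 8*((6 + (0 - 1*0) - 1*10)*80 - 76) = 8*((6 + (0 + 0) - 10)*80 - 76) = 8*((6 + 0 - 10)*80 - 76) = 8*(-4*80 - 76) = 8*(-320 - 76) = 8*(-396) = -3168)
-25090 + Z = -25090 - 3168 = -28258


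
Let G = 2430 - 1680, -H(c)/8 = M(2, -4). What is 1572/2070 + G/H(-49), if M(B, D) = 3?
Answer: -42077/1380 ≈ -30.491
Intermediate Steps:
H(c) = -24 (H(c) = -8*3 = -24)
G = 750
1572/2070 + G/H(-49) = 1572/2070 + 750/(-24) = 1572*(1/2070) + 750*(-1/24) = 262/345 - 125/4 = -42077/1380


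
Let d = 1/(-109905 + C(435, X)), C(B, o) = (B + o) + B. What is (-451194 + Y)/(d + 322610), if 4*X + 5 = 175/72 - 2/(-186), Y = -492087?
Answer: -918255935236671/314051218309582 ≈ -2.9239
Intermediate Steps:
X = -5711/8928 (X = -5/4 + (175/72 - 2/(-186))/4 = -5/4 + (175*(1/72) - 2*(-1/186))/4 = -5/4 + (175/72 + 1/93)/4 = -5/4 + (¼)*(5449/2232) = -5/4 + 5449/8928 = -5711/8928 ≈ -0.63967)
C(B, o) = o + 2*B
d = -8928/973470191 (d = 1/(-109905 + (-5711/8928 + 2*435)) = 1/(-109905 + (-5711/8928 + 870)) = 1/(-109905 + 7761649/8928) = 1/(-973470191/8928) = -8928/973470191 ≈ -9.1713e-6)
(-451194 + Y)/(d + 322610) = (-451194 - 492087)/(-8928/973470191 + 322610) = -943281/314051218309582/973470191 = -943281*973470191/314051218309582 = -918255935236671/314051218309582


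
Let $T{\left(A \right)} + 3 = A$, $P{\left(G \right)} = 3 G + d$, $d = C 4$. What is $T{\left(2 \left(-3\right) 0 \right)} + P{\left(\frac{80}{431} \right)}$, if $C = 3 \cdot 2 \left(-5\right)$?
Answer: $- \frac{52773}{431} \approx -122.44$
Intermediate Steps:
$C = -30$ ($C = 6 \left(-5\right) = -30$)
$d = -120$ ($d = \left(-30\right) 4 = -120$)
$P{\left(G \right)} = -120 + 3 G$ ($P{\left(G \right)} = 3 G - 120 = -120 + 3 G$)
$T{\left(A \right)} = -3 + A$
$T{\left(2 \left(-3\right) 0 \right)} + P{\left(\frac{80}{431} \right)} = \left(-3 + 2 \left(-3\right) 0\right) - \left(120 - 3 \cdot \frac{80}{431}\right) = \left(-3 - 0\right) - \left(120 - 3 \cdot 80 \cdot \frac{1}{431}\right) = \left(-3 + 0\right) + \left(-120 + 3 \cdot \frac{80}{431}\right) = -3 + \left(-120 + \frac{240}{431}\right) = -3 - \frac{51480}{431} = - \frac{52773}{431}$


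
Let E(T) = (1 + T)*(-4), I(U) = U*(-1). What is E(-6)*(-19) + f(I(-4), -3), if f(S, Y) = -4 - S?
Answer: -388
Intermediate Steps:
I(U) = -U
E(T) = -4 - 4*T
E(-6)*(-19) + f(I(-4), -3) = (-4 - 4*(-6))*(-19) + (-4 - (-1)*(-4)) = (-4 + 24)*(-19) + (-4 - 1*4) = 20*(-19) + (-4 - 4) = -380 - 8 = -388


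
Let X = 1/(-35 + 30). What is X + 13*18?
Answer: 1169/5 ≈ 233.80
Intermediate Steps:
X = -⅕ (X = 1/(-5) = -⅕ ≈ -0.20000)
X + 13*18 = -⅕ + 13*18 = -⅕ + 234 = 1169/5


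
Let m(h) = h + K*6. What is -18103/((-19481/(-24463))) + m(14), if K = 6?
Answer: -441879639/19481 ≈ -22683.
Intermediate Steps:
m(h) = 36 + h (m(h) = h + 6*6 = h + 36 = 36 + h)
-18103/((-19481/(-24463))) + m(14) = -18103/((-19481/(-24463))) + (36 + 14) = -18103/((-19481*(-1/24463))) + 50 = -18103/19481/24463 + 50 = -18103*24463/19481 + 50 = -442853689/19481 + 50 = -441879639/19481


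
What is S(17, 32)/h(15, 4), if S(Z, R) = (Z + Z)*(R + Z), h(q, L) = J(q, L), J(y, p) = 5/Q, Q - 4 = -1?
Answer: 4998/5 ≈ 999.60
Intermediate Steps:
Q = 3 (Q = 4 - 1 = 3)
J(y, p) = 5/3
h(q, L) = 5/3
S(Z, R) = 2*Z*(R + Z) (S(Z, R) = (2*Z)*(R + Z) = 2*Z*(R + Z))
S(17, 32)/h(15, 4) = (2*17*(32 + 17))/(5/3) = (2*17*49)*(⅗) = 1666*(⅗) = 4998/5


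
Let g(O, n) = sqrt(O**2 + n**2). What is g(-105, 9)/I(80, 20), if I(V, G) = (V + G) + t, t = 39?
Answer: 3*sqrt(1234)/139 ≈ 0.75817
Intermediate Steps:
I(V, G) = 39 + G + V (I(V, G) = (V + G) + 39 = (G + V) + 39 = 39 + G + V)
g(-105, 9)/I(80, 20) = sqrt((-105)**2 + 9**2)/(39 + 20 + 80) = sqrt(11025 + 81)/139 = sqrt(11106)*(1/139) = (3*sqrt(1234))*(1/139) = 3*sqrt(1234)/139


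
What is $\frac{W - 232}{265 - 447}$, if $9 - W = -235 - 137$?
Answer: $- \frac{149}{182} \approx -0.81868$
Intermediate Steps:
$W = 381$ ($W = 9 - \left(-235 - 137\right) = 9 - -372 = 9 + 372 = 381$)
$\frac{W - 232}{265 - 447} = \frac{381 - 232}{265 - 447} = \frac{149}{-182} = 149 \left(- \frac{1}{182}\right) = - \frac{149}{182}$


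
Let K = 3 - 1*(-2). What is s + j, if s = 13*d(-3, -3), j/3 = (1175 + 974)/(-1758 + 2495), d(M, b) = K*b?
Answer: -137268/737 ≈ -186.25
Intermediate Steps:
K = 5 (K = 3 + 2 = 5)
d(M, b) = 5*b
j = 6447/737 (j = 3*((1175 + 974)/(-1758 + 2495)) = 3*(2149/737) = 6447/737 ≈ 8.7476)
s = -195 (s = 13*(5*(-3)) = 13*(-15) = -195)
s + j = -195 + 6447/737 = -137268/737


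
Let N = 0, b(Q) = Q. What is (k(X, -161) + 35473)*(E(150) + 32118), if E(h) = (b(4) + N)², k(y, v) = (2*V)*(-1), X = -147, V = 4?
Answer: 1139632310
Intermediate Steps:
k(y, v) = -8 (k(y, v) = (2*4)*(-1) = 8*(-1) = -8)
E(h) = 16 (E(h) = (4 + 0)² = 4² = 16)
(k(X, -161) + 35473)*(E(150) + 32118) = (-8 + 35473)*(16 + 32118) = 35465*32134 = 1139632310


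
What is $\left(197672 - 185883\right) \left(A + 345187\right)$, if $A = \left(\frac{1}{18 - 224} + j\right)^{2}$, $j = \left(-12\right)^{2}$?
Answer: $\frac{183062528651689}{42436} \approx 4.3138 \cdot 10^{9}$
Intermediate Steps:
$j = 144$
$A = \frac{879893569}{42436}$ ($A = \left(\frac{1}{18 - 224} + 144\right)^{2} = \left(\frac{1}{-206} + 144\right)^{2} = \left(- \frac{1}{206} + 144\right)^{2} = \left(\frac{29663}{206}\right)^{2} = \frac{879893569}{42436} \approx 20735.0$)
$\left(197672 - 185883\right) \left(A + 345187\right) = \left(197672 - 185883\right) \left(\frac{879893569}{42436} + 345187\right) = 11789 \cdot \frac{15528249101}{42436} = \frac{183062528651689}{42436}$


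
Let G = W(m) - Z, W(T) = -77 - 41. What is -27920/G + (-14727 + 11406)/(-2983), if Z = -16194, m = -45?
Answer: -7474241/11988677 ≈ -0.62344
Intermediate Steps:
W(T) = -118
G = 16076 (G = -118 - 1*(-16194) = -118 + 16194 = 16076)
-27920/G + (-14727 + 11406)/(-2983) = -27920/16076 + (-14727 + 11406)/(-2983) = -27920*1/16076 - 3321*(-1/2983) = -6980/4019 + 3321/2983 = -7474241/11988677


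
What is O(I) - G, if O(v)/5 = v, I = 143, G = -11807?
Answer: 12522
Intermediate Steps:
O(v) = 5*v
O(I) - G = 5*143 - 1*(-11807) = 715 + 11807 = 12522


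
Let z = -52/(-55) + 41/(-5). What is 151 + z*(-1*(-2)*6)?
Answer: 3517/55 ≈ 63.945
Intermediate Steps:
z = -399/55 (z = -52*(-1/55) + 41*(-1/5) = 52/55 - 41/5 = -399/55 ≈ -7.2545)
151 + z*(-1*(-2)*6) = 151 - 399*(-1*(-2))*6/55 = 151 - 798*6/55 = 151 - 399/55*12 = 151 - 4788/55 = 3517/55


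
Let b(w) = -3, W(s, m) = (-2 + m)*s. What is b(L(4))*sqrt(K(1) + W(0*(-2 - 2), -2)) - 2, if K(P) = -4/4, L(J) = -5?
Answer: -2 - 3*I ≈ -2.0 - 3.0*I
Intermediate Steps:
W(s, m) = s*(-2 + m)
K(P) = -1 (K(P) = -4*1/4 = -1)
b(L(4))*sqrt(K(1) + W(0*(-2 - 2), -2)) - 2 = -3*sqrt(-1 + (0*(-2 - 2))*(-2 - 2)) - 2 = -3*sqrt(-1 + (0*(-4))*(-4)) - 2 = -3*sqrt(-1 + 0*(-4)) - 2 = -3*sqrt(-1 + 0) - 2 = -3*I - 2 = -2 - 3*I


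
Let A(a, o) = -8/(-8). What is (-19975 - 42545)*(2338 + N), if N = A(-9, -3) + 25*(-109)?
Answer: 24132720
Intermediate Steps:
A(a, o) = 1 (A(a, o) = -8*(-1/8) = 1)
N = -2724 (N = 1 + 25*(-109) = 1 - 2725 = -2724)
(-19975 - 42545)*(2338 + N) = (-19975 - 42545)*(2338 - 2724) = -62520*(-386) = 24132720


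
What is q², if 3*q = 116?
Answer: 13456/9 ≈ 1495.1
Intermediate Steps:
q = 116/3 (q = (⅓)*116 = 116/3 ≈ 38.667)
q² = (116/3)² = 13456/9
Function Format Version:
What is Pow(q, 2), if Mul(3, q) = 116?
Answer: Rational(13456, 9) ≈ 1495.1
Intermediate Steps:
q = Rational(116, 3) (q = Mul(Rational(1, 3), 116) = Rational(116, 3) ≈ 38.667)
Pow(q, 2) = Pow(Rational(116, 3), 2) = Rational(13456, 9)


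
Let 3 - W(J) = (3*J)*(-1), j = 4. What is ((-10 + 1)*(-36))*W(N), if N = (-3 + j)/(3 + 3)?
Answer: 1134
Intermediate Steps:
N = 1/6 (N = (-3 + 4)/(3 + 3) = 1/6 ≈ 0.16667)
W(J) = 3 + 3*J (W(J) = 3 - 3*J*(-1) = 3 - (-3)*J = 3 + 3*J)
((-10 + 1)*(-36))*W(N) = ((-10 + 1)*(-36))*(3 + 3*(1/6)) = (-9*(-36))*(3 + 1/2) = 324*(7/2) = 1134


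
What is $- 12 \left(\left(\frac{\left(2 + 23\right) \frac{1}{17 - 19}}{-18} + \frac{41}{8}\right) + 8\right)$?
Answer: $- \frac{995}{6} \approx -165.83$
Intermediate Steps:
$- 12 \left(\left(\frac{\left(2 + 23\right) \frac{1}{17 - 19}}{-18} + \frac{41}{8}\right) + 8\right) = - 12 \left(\left(\frac{25}{17 - 19} \left(- \frac{1}{18}\right) + 41 \cdot \frac{1}{8}\right) + 8\right) = - 12 \left(\left(\frac{25}{-2} \left(- \frac{1}{18}\right) + \frac{41}{8}\right) + 8\right) = - 12 \left(\left(25 \left(- \frac{1}{2}\right) \left(- \frac{1}{18}\right) + \frac{41}{8}\right) + 8\right) = - 12 \left(\left(\left(- \frac{25}{2}\right) \left(- \frac{1}{18}\right) + \frac{41}{8}\right) + 8\right) = - 12 \left(\left(\frac{25}{36} + \frac{41}{8}\right) + 8\right) = - 12 \left(\frac{419}{72} + 8\right) = \left(-12\right) \frac{995}{72} = - \frac{995}{6}$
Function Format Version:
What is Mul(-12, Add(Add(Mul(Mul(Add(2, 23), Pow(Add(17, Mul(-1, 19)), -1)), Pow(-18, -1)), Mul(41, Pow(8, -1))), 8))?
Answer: Rational(-995, 6) ≈ -165.83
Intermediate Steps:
Mul(-12, Add(Add(Mul(Mul(Add(2, 23), Pow(Add(17, Mul(-1, 19)), -1)), Pow(-18, -1)), Mul(41, Pow(8, -1))), 8)) = Mul(-12, Add(Add(Mul(Mul(25, Pow(Add(17, -19), -1)), Rational(-1, 18)), Mul(41, Rational(1, 8))), 8)) = Mul(-12, Add(Add(Mul(Mul(25, Pow(-2, -1)), Rational(-1, 18)), Rational(41, 8)), 8)) = Mul(-12, Add(Add(Mul(Mul(25, Rational(-1, 2)), Rational(-1, 18)), Rational(41, 8)), 8)) = Mul(-12, Add(Add(Mul(Rational(-25, 2), Rational(-1, 18)), Rational(41, 8)), 8)) = Mul(-12, Add(Add(Rational(25, 36), Rational(41, 8)), 8)) = Mul(-12, Add(Rational(419, 72), 8)) = Mul(-12, Rational(995, 72)) = Rational(-995, 6)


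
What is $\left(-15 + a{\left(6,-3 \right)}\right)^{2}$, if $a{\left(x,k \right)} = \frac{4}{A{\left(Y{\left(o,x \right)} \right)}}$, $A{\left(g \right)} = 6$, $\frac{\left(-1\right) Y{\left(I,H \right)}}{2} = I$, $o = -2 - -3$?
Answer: $\frac{1849}{9} \approx 205.44$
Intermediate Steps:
$o = 1$ ($o = -2 + 3 = 1$)
$Y{\left(I,H \right)} = - 2 I$
$a{\left(x,k \right)} = \frac{2}{3}$ ($a{\left(x,k \right)} = \frac{4}{6} = 4 \cdot \frac{1}{6} = \frac{2}{3}$)
$\left(-15 + a{\left(6,-3 \right)}\right)^{2} = \left(-15 + \frac{2}{3}\right)^{2} = \left(- \frac{43}{3}\right)^{2} = \frac{1849}{9}$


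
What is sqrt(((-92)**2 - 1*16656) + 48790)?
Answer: sqrt(40598) ≈ 201.49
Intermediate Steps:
sqrt(((-92)**2 - 1*16656) + 48790) = sqrt((8464 - 16656) + 48790) = sqrt(-8192 + 48790) = sqrt(40598)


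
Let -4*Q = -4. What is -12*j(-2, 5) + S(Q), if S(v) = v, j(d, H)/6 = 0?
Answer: 1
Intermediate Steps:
Q = 1 (Q = -¼*(-4) = 1)
j(d, H) = 0 (j(d, H) = 6*0 = 0)
-12*j(-2, 5) + S(Q) = -12*0 + 1 = 0 + 1 = 1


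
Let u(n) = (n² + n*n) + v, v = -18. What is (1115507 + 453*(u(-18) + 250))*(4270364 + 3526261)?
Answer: 11805236353875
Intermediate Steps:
u(n) = -18 + 2*n² (u(n) = (n² + n*n) - 18 = (n² + n²) - 18 = 2*n² - 18 = -18 + 2*n²)
(1115507 + 453*(u(-18) + 250))*(4270364 + 3526261) = (1115507 + 453*((-18 + 2*(-18)²) + 250))*(4270364 + 3526261) = (1115507 + 453*((-18 + 2*324) + 250))*7796625 = (1115507 + 453*((-18 + 648) + 250))*7796625 = (1115507 + 453*(630 + 250))*7796625 = (1115507 + 453*880)*7796625 = (1115507 + 398640)*7796625 = 1514147*7796625 = 11805236353875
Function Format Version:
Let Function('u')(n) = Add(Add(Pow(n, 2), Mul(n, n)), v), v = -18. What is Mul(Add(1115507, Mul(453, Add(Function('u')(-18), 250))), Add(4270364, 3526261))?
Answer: 11805236353875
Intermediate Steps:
Function('u')(n) = Add(-18, Mul(2, Pow(n, 2))) (Function('u')(n) = Add(Add(Pow(n, 2), Mul(n, n)), -18) = Add(Add(Pow(n, 2), Pow(n, 2)), -18) = Add(Mul(2, Pow(n, 2)), -18) = Add(-18, Mul(2, Pow(n, 2))))
Mul(Add(1115507, Mul(453, Add(Function('u')(-18), 250))), Add(4270364, 3526261)) = Mul(Add(1115507, Mul(453, Add(Add(-18, Mul(2, Pow(-18, 2))), 250))), Add(4270364, 3526261)) = Mul(Add(1115507, Mul(453, Add(Add(-18, Mul(2, 324)), 250))), 7796625) = Mul(Add(1115507, Mul(453, Add(Add(-18, 648), 250))), 7796625) = Mul(Add(1115507, Mul(453, Add(630, 250))), 7796625) = Mul(Add(1115507, Mul(453, 880)), 7796625) = Mul(Add(1115507, 398640), 7796625) = Mul(1514147, 7796625) = 11805236353875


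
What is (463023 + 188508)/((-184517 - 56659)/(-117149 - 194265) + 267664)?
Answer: 101447937417/41677279036 ≈ 2.4341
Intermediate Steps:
(463023 + 188508)/((-184517 - 56659)/(-117149 - 194265) + 267664) = 651531/(-241176/(-311414) + 267664) = 651531/(-241176*(-1/311414) + 267664) = 651531/(120588/155707 + 267664) = 651531/(41677279036/155707) = 651531*(155707/41677279036) = 101447937417/41677279036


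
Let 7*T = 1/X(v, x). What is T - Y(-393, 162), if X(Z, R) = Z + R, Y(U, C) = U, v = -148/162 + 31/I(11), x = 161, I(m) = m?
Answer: 399303039/1016036 ≈ 393.00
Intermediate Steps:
v = 1697/891 (v = -148/162 + 31/11 = -148*1/162 + 31*(1/11) = -74/81 + 31/11 = 1697/891 ≈ 1.9046)
X(Z, R) = R + Z
T = 891/1016036 (T = 1/(7*(161 + 1697/891)) = 1/(7*(145148/891)) = (⅐)*(891/145148) = 891/1016036 ≈ 0.00087694)
T - Y(-393, 162) = 891/1016036 - 1*(-393) = 891/1016036 + 393 = 399303039/1016036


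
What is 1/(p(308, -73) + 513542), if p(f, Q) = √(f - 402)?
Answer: 256771/131862692929 - I*√94/263725385858 ≈ 1.9473e-6 - 3.6763e-11*I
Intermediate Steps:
p(f, Q) = √(-402 + f)
1/(p(308, -73) + 513542) = 1/(√(-402 + 308) + 513542) = 1/(√(-94) + 513542) = 1/(I*√94 + 513542) = 1/(513542 + I*√94)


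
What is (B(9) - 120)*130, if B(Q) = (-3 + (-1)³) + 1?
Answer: -15990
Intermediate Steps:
B(Q) = -3 (B(Q) = (-3 - 1) + 1 = -4 + 1 = -3)
(B(9) - 120)*130 = (-3 - 120)*130 = -123*130 = -15990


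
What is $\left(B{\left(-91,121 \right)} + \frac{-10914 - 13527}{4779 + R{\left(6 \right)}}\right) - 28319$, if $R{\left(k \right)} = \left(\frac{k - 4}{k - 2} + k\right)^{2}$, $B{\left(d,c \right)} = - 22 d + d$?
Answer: $- \frac{509376044}{19285} \approx -26413.0$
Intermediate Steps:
$B{\left(d,c \right)} = - 21 d$
$R{\left(k \right)} = \left(k + \frac{-4 + k}{-2 + k}\right)^{2}$ ($R{\left(k \right)} = \left(\frac{-4 + k}{-2 + k} + k\right)^{2} = \left(k + \frac{-4 + k}{-2 + k}\right)^{2}$)
$\left(B{\left(-91,121 \right)} + \frac{-10914 - 13527}{4779 + R{\left(6 \right)}}\right) - 28319 = \left(\left(-21\right) \left(-91\right) + \frac{-10914 - 13527}{4779 + \frac{\left(4 + 6 - 6^{2}\right)^{2}}{\left(-2 + 6\right)^{2}}}\right) - 28319 = \left(1911 - \frac{24441}{4779 + \frac{\left(4 + 6 - 36\right)^{2}}{16}}\right) - 28319 = \left(1911 - \frac{24441}{4779 + \frac{\left(-26\right)^{2}}{16}}\right) - 28319 = \left(1911 - \frac{24441}{4779 + \frac{1}{16} \cdot 676}\right) - 28319 = \left(1911 - \frac{24441}{4779 + \frac{169}{4}}\right) - 28319 = \left(1911 - \frac{24441}{\frac{19285}{4}}\right) - 28319 = \left(1911 - \frac{97764}{19285}\right) - 28319 = \frac{36755871}{19285} - 28319 = - \frac{509376044}{19285}$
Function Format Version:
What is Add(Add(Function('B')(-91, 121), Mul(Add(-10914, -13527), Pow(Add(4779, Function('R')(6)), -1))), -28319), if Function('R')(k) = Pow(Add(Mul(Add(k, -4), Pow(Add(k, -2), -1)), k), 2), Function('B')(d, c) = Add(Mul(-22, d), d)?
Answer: Rational(-509376044, 19285) ≈ -26413.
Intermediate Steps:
Function('B')(d, c) = Mul(-21, d)
Function('R')(k) = Pow(Add(k, Mul(Pow(Add(-2, k), -1), Add(-4, k))), 2) (Function('R')(k) = Pow(Add(Mul(Add(-4, k), Pow(Add(-2, k), -1)), k), 2) = Pow(Add(Mul(Pow(Add(-2, k), -1), Add(-4, k)), k), 2) = Pow(Add(k, Mul(Pow(Add(-2, k), -1), Add(-4, k))), 2))
Add(Add(Function('B')(-91, 121), Mul(Add(-10914, -13527), Pow(Add(4779, Function('R')(6)), -1))), -28319) = Add(Add(Mul(-21, -91), Mul(Add(-10914, -13527), Pow(Add(4779, Mul(Pow(Add(-2, 6), -2), Pow(Add(4, 6, Mul(-1, Pow(6, 2))), 2))), -1))), -28319) = Add(Add(1911, Mul(-24441, Pow(Add(4779, Mul(Pow(4, -2), Pow(Add(4, 6, Mul(-1, 36)), 2))), -1))), -28319) = Add(Add(1911, Mul(-24441, Pow(Add(4779, Mul(Rational(1, 16), Pow(Add(4, 6, -36), 2))), -1))), -28319) = Add(Add(1911, Mul(-24441, Pow(Add(4779, Mul(Rational(1, 16), Pow(-26, 2))), -1))), -28319) = Add(Add(1911, Mul(-24441, Pow(Add(4779, Mul(Rational(1, 16), 676)), -1))), -28319) = Add(Add(1911, Mul(-24441, Pow(Add(4779, Rational(169, 4)), -1))), -28319) = Add(Add(1911, Mul(-24441, Pow(Rational(19285, 4), -1))), -28319) = Add(Add(1911, Mul(-24441, Rational(4, 19285))), -28319) = Add(Add(1911, Rational(-97764, 19285)), -28319) = Add(Rational(36755871, 19285), -28319) = Rational(-509376044, 19285)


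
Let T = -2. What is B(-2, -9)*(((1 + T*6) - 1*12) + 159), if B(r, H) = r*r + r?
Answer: 272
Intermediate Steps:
B(r, H) = r + r² (B(r, H) = r² + r = r + r²)
B(-2, -9)*(((1 + T*6) - 1*12) + 159) = (-2*(1 - 2))*(((1 - 2*6) - 1*12) + 159) = (-2*(-1))*(((1 - 12) - 12) + 159) = 2*((-11 - 12) + 159) = 2*(-23 + 159) = 2*136 = 272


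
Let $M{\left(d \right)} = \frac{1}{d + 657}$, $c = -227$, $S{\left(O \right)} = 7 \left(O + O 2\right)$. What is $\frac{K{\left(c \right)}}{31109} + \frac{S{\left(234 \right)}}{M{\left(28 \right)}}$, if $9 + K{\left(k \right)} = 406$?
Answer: $\frac{104715694207}{31109} \approx 3.3661 \cdot 10^{6}$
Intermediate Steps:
$S{\left(O \right)} = 21 O$ ($S{\left(O \right)} = 7 \left(O + 2 O\right) = 7 \cdot 3 O = 21 O$)
$M{\left(d \right)} = \frac{1}{657 + d}$
$K{\left(k \right)} = 397$ ($K{\left(k \right)} = -9 + 406 = 397$)
$\frac{K{\left(c \right)}}{31109} + \frac{S{\left(234 \right)}}{M{\left(28 \right)}} = \frac{397}{31109} + \frac{21 \cdot 234}{\frac{1}{657 + 28}} = 397 \cdot \frac{1}{31109} + \frac{4914}{\frac{1}{685}} = \frac{397}{31109} + 4914 \frac{1}{\frac{1}{685}} = \frac{397}{31109} + 4914 \cdot 685 = \frac{397}{31109} + 3366090 = \frac{104715694207}{31109}$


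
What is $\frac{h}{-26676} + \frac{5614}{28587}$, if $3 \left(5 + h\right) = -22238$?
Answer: $\frac{27831377}{58660524} \approx 0.47445$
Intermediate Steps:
$h = - \frac{22253}{3}$ ($h = -5 + \frac{1}{3} \left(-22238\right) = -5 - \frac{22238}{3} = - \frac{22253}{3} \approx -7417.7$)
$\frac{h}{-26676} + \frac{5614}{28587} = - \frac{22253}{3 \left(-26676\right)} + \frac{5614}{28587} = \left(- \frac{22253}{3}\right) \left(- \frac{1}{26676}\right) + 5614 \cdot \frac{1}{28587} = \frac{22253}{80028} + \frac{5614}{28587} = \frac{27831377}{58660524}$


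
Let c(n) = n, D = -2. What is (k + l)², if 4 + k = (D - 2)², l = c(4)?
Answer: 256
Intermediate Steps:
l = 4
k = 12 (k = -4 + (-2 - 2)² = -4 + (-4)² = -4 + 16 = 12)
(k + l)² = (12 + 4)² = 16² = 256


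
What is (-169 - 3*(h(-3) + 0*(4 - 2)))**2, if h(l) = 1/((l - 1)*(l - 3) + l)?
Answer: 1401856/49 ≈ 28609.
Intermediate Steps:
h(l) = 1/(l + (-1 + l)*(-3 + l)) (h(l) = 1/((-1 + l)*(-3 + l) + l) = 1/(l + (-1 + l)*(-3 + l)))
(-169 - 3*(h(-3) + 0*(4 - 2)))**2 = (-169 - 3*(1/(3 + (-3)**2 - 3*(-3)) + 0*(4 - 2)))**2 = (-169 - 3*(1/(3 + 9 + 9) + 0*2))**2 = (-169 - 3*(1/21 + 0))**2 = (-169 - 3*1/21)**2 = (-169 - 1/7)**2 = (-1184/7)**2 = 1401856/49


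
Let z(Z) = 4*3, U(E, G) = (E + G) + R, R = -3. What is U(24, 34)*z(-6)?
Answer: 660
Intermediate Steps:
U(E, G) = -3 + E + G (U(E, G) = (E + G) - 3 = -3 + E + G)
z(Z) = 12
U(24, 34)*z(-6) = (-3 + 24 + 34)*12 = 55*12 = 660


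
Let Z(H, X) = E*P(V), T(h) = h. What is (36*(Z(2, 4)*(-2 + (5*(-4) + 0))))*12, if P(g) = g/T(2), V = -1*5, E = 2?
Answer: 47520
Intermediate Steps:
V = -5
P(g) = g/2
Z(H, X) = -5 (Z(H, X) = 2*((½)*(-5)) = 2*(-5/2) = -5)
(36*(Z(2, 4)*(-2 + (5*(-4) + 0))))*12 = (36*(-5*(-2 + (5*(-4) + 0))))*12 = (36*(-5*(-2 + (-20 + 0))))*12 = (36*(-5*(-2 - 20)))*12 = (36*(-5*(-22)))*12 = (36*110)*12 = 3960*12 = 47520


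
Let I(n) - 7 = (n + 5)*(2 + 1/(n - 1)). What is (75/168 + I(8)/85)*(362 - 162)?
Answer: 20385/119 ≈ 171.30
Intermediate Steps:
I(n) = 7 + (2 + 1/(-1 + n))*(5 + n) (I(n) = 7 + (n + 5)*(2 + 1/(n - 1)) = 7 + (5 + n)*(2 + 1/(-1 + n)) = 7 + (2 + 1/(-1 + n))*(5 + n))
(75/168 + I(8)/85)*(362 - 162) = (75/168 + (2*(-6 + 8² + 8*8)/(-1 + 8))/85)*(362 - 162) = (75*(1/168) + (2*(-6 + 64 + 64)/7)*(1/85))*200 = (25/56 + (2*(⅐)*122)*(1/85))*200 = (25/56 + (244/7)*(1/85))*200 = (25/56 + 244/595)*200 = (4077/4760)*200 = 20385/119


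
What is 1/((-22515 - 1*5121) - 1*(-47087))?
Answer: 1/19451 ≈ 5.1411e-5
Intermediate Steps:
1/((-22515 - 1*5121) - 1*(-47087)) = 1/((-22515 - 5121) + 47087) = 1/(-27636 + 47087) = 1/19451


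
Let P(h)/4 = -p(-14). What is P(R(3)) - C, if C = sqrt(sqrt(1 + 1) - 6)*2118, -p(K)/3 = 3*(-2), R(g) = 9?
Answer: -72 - 2118*I*sqrt(6 - sqrt(2)) ≈ -72.0 - 4535.6*I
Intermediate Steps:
p(K) = 18 (p(K) = -9*(-2) = -3*(-6) = 18)
C = 2118*sqrt(-6 + sqrt(2)) (C = sqrt(sqrt(2) - 6)*2118 = sqrt(-6 + sqrt(2))*2118 = 2118*sqrt(-6 + sqrt(2)) ≈ 4535.6*I)
P(h) = -72 (P(h) = 4*(-1*18) = 4*(-18) = -72)
P(R(3)) - C = -72 - 2118*sqrt(-6 + sqrt(2))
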